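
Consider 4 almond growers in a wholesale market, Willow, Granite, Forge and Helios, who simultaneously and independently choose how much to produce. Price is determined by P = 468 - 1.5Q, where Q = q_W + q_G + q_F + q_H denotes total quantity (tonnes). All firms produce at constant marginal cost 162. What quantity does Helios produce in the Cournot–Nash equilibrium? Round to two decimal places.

A representative firm's profit is π_i = q_i(468 - 1.5Q) - 162q_i.
First-order condition (treating rivals' output as given): 306 - 3q_i - (3/2)·Σ_{j≠i} q_j = 0.
With identical firms every q_j equals q_i, so Σ_{j≠i} q_j = 3q_i and 306 = (15/2)q_i, giving q_i = 204/5.

40.80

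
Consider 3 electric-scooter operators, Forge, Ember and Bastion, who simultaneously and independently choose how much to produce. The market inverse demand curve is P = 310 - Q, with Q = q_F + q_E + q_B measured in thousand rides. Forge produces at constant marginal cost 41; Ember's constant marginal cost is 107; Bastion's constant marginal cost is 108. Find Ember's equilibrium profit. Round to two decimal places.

Forge's profit: π_F = (310 - Q)q_F - (41q_F). Setting ∂π_F/∂q_F = 0: 269 - 2q_F - (q_E + q_B) = 0.
Ember's first-order condition: 203 - 2q_E - (q_F + q_B) = 0.
Bastion's profit: π_B = (310 - Q)q_B - (108q_B). Setting ∂π_B/∂q_B = 0: 202 - 2q_B - (q_F + q_E) = 0.
Adding the 3 first-order conditions: 674 − 4Q = 0, so Q = 337/2.
Back-substituting: q_F = (269 − 337/2) = 201/2, q_E = (203 − 337/2) = 69/2, q_B = (202 − 337/2) = 67/2.
Price P = 310 - 337/2 = 283/2.
Ember's profit: (283/2 - 107)·(69/2) = 1190.2500.

1190.25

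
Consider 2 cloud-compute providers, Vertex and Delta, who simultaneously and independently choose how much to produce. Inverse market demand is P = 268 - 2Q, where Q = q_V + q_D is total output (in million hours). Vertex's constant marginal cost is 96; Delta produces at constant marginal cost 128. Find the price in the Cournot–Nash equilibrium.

164

Vertex's profit: π_V = (268 - 2Q)q_V - (96q_V). Setting ∂π_V/∂q_V = 0: 172 - 4q_V - 2(q_D) = 0.
Delta's profit: π_D = (268 - 2Q)q_D - (128q_D). Setting ∂π_D/∂q_D = 0: 140 - 4q_D - 2(q_V) = 0.
So q_V = (172 - 2q_D)/4 and q_D = (140 - 2q_V)/4.
Solving the pair: q_V = 34, q_D = 18.
Total output Q = 52, so price P = 268 - 2·52 = 164.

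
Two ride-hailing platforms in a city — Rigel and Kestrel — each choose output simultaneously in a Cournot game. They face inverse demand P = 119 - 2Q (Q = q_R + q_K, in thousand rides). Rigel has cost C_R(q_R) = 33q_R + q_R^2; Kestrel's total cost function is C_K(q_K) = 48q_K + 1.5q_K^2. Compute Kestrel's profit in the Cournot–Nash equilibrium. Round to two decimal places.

156.38

Rigel's profit: π_R = (119 - 2Q)q_R - (33q_R + q_R²). Setting ∂π_R/∂q_R = 0: 86 - 6q_R - 2(q_K) = 0.
Kestrel's first-order condition: 71 - 7q_K - 2(q_R) = 0.
So q_R = (86 - 2q_K)/6 and q_K = (71 - 2q_R)/7.
Solving the pair: q_R = 230/19, q_K = 127/19.
Price P = 119 - 2·(357/19) = 1547/19.
Kestrel's profit: (1547/19)·(127/19) - 48·(127/19) - (3/2)(127/19)² = 156.3753.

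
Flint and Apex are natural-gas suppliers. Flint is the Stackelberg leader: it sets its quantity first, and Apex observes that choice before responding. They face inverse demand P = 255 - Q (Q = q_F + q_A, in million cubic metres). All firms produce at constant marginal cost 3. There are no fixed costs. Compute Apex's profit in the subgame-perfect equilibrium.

The follower Apex best-responds to any q_F: π_A = (255 - Q)q_A - 3q_A.
∂π_A/∂q_A = 252 - q_F - 2q_A = 0 gives the reaction function q_A = (252 - q_F)/2.
Flint substitutes q_A(q_F) into its own profit: π_F = q_F(255 - q_F - (252 - q_F)/2) - 3q_F = (129 - (1/2)q_F)q_F - 3q_F.
Leader FOC: 126 - q_F = 0, so q_F = 126.
Then q_A = (252 - 126)/2 = 63.
Price P = 255 - 189 = 66.
Apex's profit: (66 - 3)·63 = 3969.

3969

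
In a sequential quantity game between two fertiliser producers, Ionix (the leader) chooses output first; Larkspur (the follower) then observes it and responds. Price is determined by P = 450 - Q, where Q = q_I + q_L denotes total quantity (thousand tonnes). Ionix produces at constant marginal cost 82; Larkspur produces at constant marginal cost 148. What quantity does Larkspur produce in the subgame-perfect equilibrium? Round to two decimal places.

42.50

The follower Larkspur best-responds to any q_I: π_L = (450 - Q)q_L - 148q_L.
∂π_L/∂q_L = 302 - q_I - 2q_L = 0 gives the reaction function q_L = (302 - q_I)/2.
The leader anticipates this reaction. Substituting into P = 450 - Q gives P = 299 - (1/2)q_I, so π_I = (299 - (1/2)q_I)q_I - 82q_I.
Leader FOC: 217 - q_I = 0, so q_I = 217.
Then q_L = (302 - 217)/2 = 85/2.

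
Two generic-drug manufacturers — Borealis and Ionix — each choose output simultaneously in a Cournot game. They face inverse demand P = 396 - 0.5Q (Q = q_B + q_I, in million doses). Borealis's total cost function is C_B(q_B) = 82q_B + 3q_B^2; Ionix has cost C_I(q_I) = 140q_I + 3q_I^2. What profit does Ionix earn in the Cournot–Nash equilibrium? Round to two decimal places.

Borealis's profit: π_B = (396 - 0.5Q)q_B - (82q_B + 3q_B²). Setting ∂π_B/∂q_B = 0: 314 - 7q_B - (1/2)(q_I) = 0.
Ionix's first-order condition: 256 - 7q_I - (1/2)(q_B) = 0.
So q_B = (314 - (1/2)q_I)/7 and q_I = (256 - (1/2)q_B)/7.
Solving the pair: q_B = 552/13, q_I = 436/13.
Price P = 396 - (1/2)·76 = 358.
Ionix's profit: 358·(436/13) - 140·(436/13) - 3(436/13)² = 3936.8994.

3936.90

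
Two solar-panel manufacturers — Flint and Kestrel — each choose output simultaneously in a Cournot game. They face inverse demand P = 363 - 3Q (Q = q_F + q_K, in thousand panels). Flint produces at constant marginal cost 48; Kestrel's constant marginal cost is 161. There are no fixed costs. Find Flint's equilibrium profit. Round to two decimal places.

Flint's profit: π_F = (363 - 3Q)q_F - (48q_F). Setting ∂π_F/∂q_F = 0: 315 - 6q_F - 3(q_K) = 0.
Kestrel's first-order condition: 202 - 6q_K - 3(q_F) = 0.
Rearranging gives the reaction functions q_F = (315 - 3q_K)/6 and q_K = (202 - 3q_F)/6.
Solving the pair: q_F = 428/9, q_K = 89/9.
Price P = 363 - 3·(517/9) = 572/3.
Flint's profit: (572/3 - 48)·(428/9) = 6784.5926.

6784.59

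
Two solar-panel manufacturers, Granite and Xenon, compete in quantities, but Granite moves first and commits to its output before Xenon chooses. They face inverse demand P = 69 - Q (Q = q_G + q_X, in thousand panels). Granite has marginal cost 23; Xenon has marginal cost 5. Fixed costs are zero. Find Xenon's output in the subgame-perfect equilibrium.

The follower Xenon best-responds to any q_G: π_X = (69 - Q)q_X - 5q_X.
Setting the follower's marginal profit to zero, 64 - q_G - 2q_X = 0, i.e. q_X = (64 - q_G)/2.
The leader anticipates this reaction. Substituting into P = 69 - Q gives P = 37 - (1/2)q_G, so π_G = (37 - (1/2)q_G)q_G - 23q_G.
Maximising: ∂π_G/∂q_G = 14 - q_G = 0, giving q_G = 14.
Then q_X = (64 - 14)/2 = 25.

25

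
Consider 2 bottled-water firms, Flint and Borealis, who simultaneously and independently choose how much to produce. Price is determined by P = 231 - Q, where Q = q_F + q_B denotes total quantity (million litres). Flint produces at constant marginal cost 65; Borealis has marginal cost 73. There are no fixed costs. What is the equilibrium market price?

Flint's profit: π_F = (231 - Q)q_F - (65q_F). Setting ∂π_F/∂q_F = 0: 166 - 2q_F - (q_B) = 0.
Borealis's profit: π_B = (231 - Q)q_B - (73q_B). Setting ∂π_B/∂q_B = 0: 158 - 2q_B - (q_F) = 0.
Best responses: q_F = (166 - q_B)/2, q_B = (158 - q_F)/2.
Substituting one into the other gives q_F = 58 and q_B = 50.
Total output Q = 108, so price P = 231 - 108 = 123.

123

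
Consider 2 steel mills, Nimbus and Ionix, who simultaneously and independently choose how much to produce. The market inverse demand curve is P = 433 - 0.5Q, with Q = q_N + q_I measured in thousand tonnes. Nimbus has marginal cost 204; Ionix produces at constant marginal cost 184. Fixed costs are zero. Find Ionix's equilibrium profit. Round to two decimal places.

16080.22

Nimbus's profit: π_N = (433 - 0.5Q)q_N - (204q_N). Setting ∂π_N/∂q_N = 0: 229 - q_N - (1/2)(q_I) = 0.
Ionix's first-order condition: 249 - q_I - (1/2)(q_N) = 0.
So q_N = (229 - (1/2)q_I) and q_I = (249 - (1/2)q_N).
Substituting one into the other gives q_N = 418/3 and q_I = 538/3.
Price P = 433 - (1/2)·(956/3) = 821/3.
Ionix's profit: (821/3 - 184)·(538/3) = 16080.2222.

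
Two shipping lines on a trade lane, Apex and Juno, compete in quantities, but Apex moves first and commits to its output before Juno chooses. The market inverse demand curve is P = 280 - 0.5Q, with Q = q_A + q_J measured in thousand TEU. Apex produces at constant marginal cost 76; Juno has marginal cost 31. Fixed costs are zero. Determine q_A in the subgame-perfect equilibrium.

Solve by backward induction. Given q_A, the follower Juno maximises π_J = (280 - (1/2)q_A - (1/2)q_J)q_J - 31q_J.
∂π_J/∂q_J = 249 - (1/2)q_A - q_J = 0 gives the reaction function q_J = (249 - (1/2)q_A).
Apex substitutes q_J(q_A) into its own profit: π_A = q_A(280 - (1/2)q_A - (249 - (1/2)q_A)/2) - 76q_A = (311/2 - (1/4)q_A)q_A - 76q_A.
The leader's first-order condition 159/2 - (1/2)q_A = 0 yields q_A = 159.
Then q_J = (249 - (1/2)·159) = 339/2.

159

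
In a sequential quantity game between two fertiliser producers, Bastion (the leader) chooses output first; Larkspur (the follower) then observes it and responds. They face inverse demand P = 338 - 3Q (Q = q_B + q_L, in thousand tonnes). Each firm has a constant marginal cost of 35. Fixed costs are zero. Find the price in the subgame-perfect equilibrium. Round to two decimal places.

The follower Larkspur best-responds to any q_B: π_L = (338 - 3Q)q_L - 35q_L.
∂π_L/∂q_L = 303 - 3q_B - 6q_L = 0 gives the reaction function q_L = (303 - 3q_B)/6.
The leader anticipates this reaction. Substituting into P = 338 - 3Q gives P = 373/2 - (3/2)q_B, so π_B = (373/2 - (3/2)q_B)q_B - 35q_B.
Leader FOC: 303/2 - 3q_B = 0, so q_B = 101/2.
Then q_L = (303 - 3·(101/2))/6 = 101/4.
Total output Q = 303/4, so price P = 338 - 3·(303/4) = 443/4.

110.75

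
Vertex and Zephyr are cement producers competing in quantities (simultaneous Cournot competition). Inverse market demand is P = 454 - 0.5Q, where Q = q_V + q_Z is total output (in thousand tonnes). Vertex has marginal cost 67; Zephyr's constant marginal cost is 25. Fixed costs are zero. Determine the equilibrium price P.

182

Vertex's profit: π_V = (454 - 0.5Q)q_V - (67q_V). Setting ∂π_V/∂q_V = 0: 387 - q_V - (1/2)(q_Z) = 0.
Zephyr's first-order condition: 429 - q_Z - (1/2)(q_V) = 0.
Rearranging gives the reaction functions q_V = (387 - (1/2)q_Z) and q_Z = (429 - (1/2)q_V).
Substituting one into the other gives q_V = 230 and q_Z = 314.
Total output Q = 544, so price P = 454 - (1/2)·544 = 182.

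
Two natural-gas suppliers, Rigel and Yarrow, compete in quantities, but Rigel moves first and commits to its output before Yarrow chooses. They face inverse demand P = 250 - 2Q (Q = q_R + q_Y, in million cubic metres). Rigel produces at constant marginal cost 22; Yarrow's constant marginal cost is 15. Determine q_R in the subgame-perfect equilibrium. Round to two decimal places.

Solve by backward induction. Given q_R, the follower Yarrow maximises π_Y = (250 - 2q_R - 2q_Y)q_Y - 15q_Y.
Follower FOC: 235 - 2q_R - 4q_Y = 0, so q_Y(q_R) = (235 - 2q_R)/4.
Rigel substitutes q_Y(q_R) into its own profit: π_R = q_R(250 - 2q_R - (235 - 2q_R)/2) - 22q_R = (265/2 - q_R)q_R - 22q_R.
Maximising: ∂π_R/∂q_R = 221/2 - 2q_R = 0, giving q_R = 221/4.
Then q_Y = (235 - 2·(221/4))/4 = 249/8.

55.25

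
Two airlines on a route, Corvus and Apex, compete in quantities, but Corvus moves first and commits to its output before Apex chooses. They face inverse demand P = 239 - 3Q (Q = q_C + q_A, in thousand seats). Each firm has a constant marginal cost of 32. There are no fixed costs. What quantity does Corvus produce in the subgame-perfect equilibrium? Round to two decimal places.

34.50

Solve by backward induction. Given q_C, the follower Apex maximises π_A = (239 - 3q_C - 3q_A)q_A - 32q_A.
Follower FOC: 207 - 3q_C - 6q_A = 0, so q_A(q_C) = (207 - 3q_C)/6.
Corvus substitutes q_A(q_C) into its own profit: π_C = q_C(239 - 3q_C - (207 - 3q_C)/2) - 32q_C = (271/2 - (3/2)q_C)q_C - 32q_C.
Maximising: ∂π_C/∂q_C = 207/2 - 3q_C = 0, giving q_C = 69/2.
Then q_A = (207 - 3·(69/2))/6 = 69/4.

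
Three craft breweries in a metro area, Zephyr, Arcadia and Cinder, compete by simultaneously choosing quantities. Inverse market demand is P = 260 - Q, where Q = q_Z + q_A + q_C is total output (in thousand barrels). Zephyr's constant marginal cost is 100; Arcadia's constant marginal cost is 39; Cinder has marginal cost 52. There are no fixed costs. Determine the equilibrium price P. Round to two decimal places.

Zephyr's profit: π_Z = (260 - Q)q_Z - (100q_Z). Setting ∂π_Z/∂q_Z = 0: 160 - 2q_Z - (q_A + q_C) = 0.
Arcadia's first-order condition: 221 - 2q_A - (q_Z + q_C) = 0.
Cinder's first-order condition: 208 - 2q_C - (q_Z + q_A) = 0.
Adding the 3 conditions: 589 − 2Q − 2Q = 0, i.e. Q = 589/4.
Back-substituting: q_Z = (160 − 589/4) = 51/4, q_A = (221 − 589/4) = 295/4, q_C = (208 − 589/4) = 243/4.
Total output Q = 589/4, so price P = 260 - 589/4 = 451/4.

112.75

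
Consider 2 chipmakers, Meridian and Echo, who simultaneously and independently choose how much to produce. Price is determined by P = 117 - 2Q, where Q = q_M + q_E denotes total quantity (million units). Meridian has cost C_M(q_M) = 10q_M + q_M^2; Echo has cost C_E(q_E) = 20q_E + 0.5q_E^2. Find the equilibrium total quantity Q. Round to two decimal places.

27.27

Meridian's profit: π_M = (117 - 2Q)q_M - (10q_M + q_M²). Setting ∂π_M/∂q_M = 0: 107 - 6q_M - 2(q_E) = 0.
Echo's first-order condition: 97 - 5q_E - 2(q_M) = 0.
Best responses: q_M = (107 - 2q_E)/6, q_E = (97 - 2q_M)/5.
Substituting one into the other gives q_M = 341/26 and q_E = 184/13.
Total output Q = 341/26 + 184/13 = 709/26.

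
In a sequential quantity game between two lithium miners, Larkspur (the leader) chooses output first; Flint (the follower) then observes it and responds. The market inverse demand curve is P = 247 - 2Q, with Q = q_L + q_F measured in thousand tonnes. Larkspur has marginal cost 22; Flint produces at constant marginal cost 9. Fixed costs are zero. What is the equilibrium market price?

Solve by backward induction. Given q_L, the follower Flint maximises π_F = (247 - 2q_L - 2q_F)q_F - 9q_F.
∂π_F/∂q_F = 238 - 2q_L - 4q_F = 0 gives the reaction function q_F = (238 - 2q_L)/4.
Larkspur substitutes q_F(q_L) into its own profit: π_L = q_L(247 - 2q_L - (238 - 2q_L)/2) - 22q_L = (128 - q_L)q_L - 22q_L.
Leader FOC: 106 - 2q_L = 0, so q_L = 53.
Then q_F = (238 - 2·53)/4 = 33.
Total output Q = 86, so price P = 247 - 2·86 = 75.

75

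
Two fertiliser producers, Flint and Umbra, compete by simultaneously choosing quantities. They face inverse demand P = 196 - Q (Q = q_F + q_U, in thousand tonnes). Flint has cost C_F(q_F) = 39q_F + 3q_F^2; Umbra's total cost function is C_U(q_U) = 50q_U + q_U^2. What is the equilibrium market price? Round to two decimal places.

147.84

Flint's profit: π_F = (196 - Q)q_F - (39q_F + 3q_F²). Setting ∂π_F/∂q_F = 0: 157 - 8q_F - (q_U) = 0.
Umbra's first-order condition: 146 - 4q_U - (q_F) = 0.
So q_F = (157 - q_U)/8 and q_U = (146 - q_F)/4.
Solving the pair: q_F = 482/31, q_U = 1011/31.
Total output Q = 1493/31, so price P = 196 - 1493/31 = 147.8387.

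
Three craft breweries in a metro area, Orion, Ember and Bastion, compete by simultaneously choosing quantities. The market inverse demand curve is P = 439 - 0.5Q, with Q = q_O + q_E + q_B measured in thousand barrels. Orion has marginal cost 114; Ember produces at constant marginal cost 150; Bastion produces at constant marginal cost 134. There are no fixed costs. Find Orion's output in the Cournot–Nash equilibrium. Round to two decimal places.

Orion's profit: π_O = (439 - 0.5Q)q_O - (114q_O). Setting ∂π_O/∂q_O = 0: 325 - q_O - (1/2)(q_E + q_B) = 0.
Ember's profit: π_E = (439 - 0.5Q)q_E - (150q_E). Setting ∂π_E/∂q_E = 0: 289 - q_E - (1/2)(q_O + q_B) = 0.
Bastion's profit: π_B = (439 - 0.5Q)q_B - (134q_B). Setting ∂π_B/∂q_B = 0: 305 - q_B - (1/2)(q_O + q_E) = 0.
Adding the 3 conditions: 919 − Q − Q = 0, i.e. Q = 919/2.
Back-substituting: q_O = (325 − 919/4)/(1/2) = 381/2, q_E = (289 − 919/4)/(1/2) = 237/2, q_B = (305 − 919/4)/(1/2) = 301/2.

190.50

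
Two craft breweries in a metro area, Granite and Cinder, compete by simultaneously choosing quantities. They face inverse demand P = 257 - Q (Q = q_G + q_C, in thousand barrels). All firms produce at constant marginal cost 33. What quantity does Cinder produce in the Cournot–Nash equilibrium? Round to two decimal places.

74.67

Each firm earns π_i = (257 - Q)q_i - 33q_i.
Setting ∂π_i/∂q_i = 0 with rivals' quantities fixed: 224 - 2q_i - q_j = 0.
With identical firms every q_j equals q_i, so q_j = q_i and 224 = 3q_i, giving q_i = 224/3.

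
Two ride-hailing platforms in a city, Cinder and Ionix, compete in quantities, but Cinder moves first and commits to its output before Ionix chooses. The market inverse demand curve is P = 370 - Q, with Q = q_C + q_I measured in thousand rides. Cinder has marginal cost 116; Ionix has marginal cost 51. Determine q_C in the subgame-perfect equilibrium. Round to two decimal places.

94.50

The follower Ionix best-responds to any q_C: π_I = (370 - Q)q_I - 51q_I.
Setting the follower's marginal profit to zero, 319 - q_C - 2q_I = 0, i.e. q_I = (319 - q_C)/2.
The leader anticipates this reaction. Substituting into P = 370 - Q gives P = 421/2 - (1/2)q_C, so π_C = (421/2 - (1/2)q_C)q_C - 116q_C.
The leader's first-order condition 189/2 - q_C = 0 yields q_C = 189/2.
Then q_I = (319 - 189/2)/2 = 449/4.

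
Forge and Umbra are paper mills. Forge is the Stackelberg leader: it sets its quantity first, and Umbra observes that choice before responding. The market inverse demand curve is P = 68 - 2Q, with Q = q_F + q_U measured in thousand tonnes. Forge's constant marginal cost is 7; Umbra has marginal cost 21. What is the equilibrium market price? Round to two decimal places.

25.75

Solve by backward induction. Given q_F, the follower Umbra maximises π_U = (68 - 2q_F - 2q_U)q_U - 21q_U.
Setting the follower's marginal profit to zero, 47 - 2q_F - 4q_U = 0, i.e. q_U = (47 - 2q_F)/4.
The leader anticipates this reaction. Substituting into P = 68 - 2Q gives P = 89/2 - q_F, so π_F = (89/2 - q_F)q_F - 7q_F.
The leader's first-order condition 75/2 - 2q_F = 0 yields q_F = 75/4.
Then q_U = (47 - 2·(75/4))/4 = 19/8.
Total output Q = 169/8, so price P = 68 - 2·(169/8) = 103/4.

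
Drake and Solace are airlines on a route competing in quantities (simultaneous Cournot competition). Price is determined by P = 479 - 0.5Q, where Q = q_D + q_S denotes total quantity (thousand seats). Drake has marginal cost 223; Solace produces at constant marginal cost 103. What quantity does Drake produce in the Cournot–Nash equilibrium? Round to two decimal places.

Drake's profit: π_D = (479 - 0.5Q)q_D - (223q_D). Setting ∂π_D/∂q_D = 0: 256 - q_D - (1/2)(q_S) = 0.
Solace's profit: π_S = (479 - 0.5Q)q_S - (103q_S). Setting ∂π_S/∂q_S = 0: 376 - q_S - (1/2)(q_D) = 0.
Best responses: q_D = (256 - (1/2)q_S), q_S = (376 - (1/2)q_D).
Solving the pair: q_D = 272/3, q_S = 992/3.

90.67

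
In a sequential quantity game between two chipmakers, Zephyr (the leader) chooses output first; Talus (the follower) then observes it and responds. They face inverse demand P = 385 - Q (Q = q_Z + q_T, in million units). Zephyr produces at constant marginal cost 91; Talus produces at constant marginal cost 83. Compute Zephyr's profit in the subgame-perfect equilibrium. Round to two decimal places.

10224.50

The follower Talus best-responds to any q_Z: π_T = (385 - Q)q_T - 83q_T.
∂π_T/∂q_T = 302 - q_Z - 2q_T = 0 gives the reaction function q_T = (302 - q_Z)/2.
Zephyr substitutes q_T(q_Z) into its own profit: π_Z = q_Z(385 - q_Z - (302 - q_Z)/2) - 91q_Z = (234 - (1/2)q_Z)q_Z - 91q_Z.
Maximising: ∂π_Z/∂q_Z = 143 - q_Z = 0, giving q_Z = 143.
Then q_T = (302 - 143)/2 = 159/2.
Price P = 385 - 445/2 = 325/2.
Zephyr's profit: (325/2 - 91)·143 = 10224.5000.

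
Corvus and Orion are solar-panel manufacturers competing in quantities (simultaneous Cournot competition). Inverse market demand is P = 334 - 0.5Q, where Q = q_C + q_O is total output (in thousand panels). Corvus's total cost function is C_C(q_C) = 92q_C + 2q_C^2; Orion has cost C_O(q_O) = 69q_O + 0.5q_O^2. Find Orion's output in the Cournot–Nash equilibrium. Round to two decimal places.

123.49

Corvus's profit: π_C = (334 - 0.5Q)q_C - (92q_C + 2q_C²). Setting ∂π_C/∂q_C = 0: 242 - 5q_C - (1/2)(q_O) = 0.
Orion's first-order condition: 265 - 2q_O - (1/2)(q_C) = 0.
So q_C = (242 - (1/2)q_O)/5 and q_O = (265 - (1/2)q_C)/2.
Solving the pair: q_C = 1406/39, q_O = 123.4872.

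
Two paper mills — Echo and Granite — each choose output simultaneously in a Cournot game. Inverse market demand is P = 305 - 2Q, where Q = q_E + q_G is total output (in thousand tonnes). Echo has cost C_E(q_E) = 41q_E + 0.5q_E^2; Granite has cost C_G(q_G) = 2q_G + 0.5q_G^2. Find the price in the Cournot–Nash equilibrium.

Echo's profit: π_E = (305 - 2Q)q_E - (41q_E + (1/2)q_E²). Setting ∂π_E/∂q_E = 0: 264 - 5q_E - 2(q_G) = 0.
Granite's profit: π_G = (305 - 2Q)q_G - (2q_G + (1/2)q_G²). Setting ∂π_G/∂q_G = 0: 303 - 5q_G - 2(q_E) = 0.
Best responses: q_E = (264 - 2q_G)/5, q_G = (303 - 2q_E)/5.
Substituting one into the other gives q_E = 34 and q_G = 47.
Total output Q = 81, so price P = 305 - 2·81 = 143.

143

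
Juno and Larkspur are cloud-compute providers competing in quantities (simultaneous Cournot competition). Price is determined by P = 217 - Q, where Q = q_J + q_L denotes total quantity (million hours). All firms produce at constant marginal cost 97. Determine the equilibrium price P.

A representative firm's profit is π_i = q_i(217 - Q) - 97q_i.
First-order condition (treating rivals' output as given): 120 - 2q_i - q_j = 0.
By symmetry each firm produces the same amount; substituting q_j = q_i yields q_i = 120/3 = 40.
Total output Q = 80, so price P = 217 - 80 = 137.

137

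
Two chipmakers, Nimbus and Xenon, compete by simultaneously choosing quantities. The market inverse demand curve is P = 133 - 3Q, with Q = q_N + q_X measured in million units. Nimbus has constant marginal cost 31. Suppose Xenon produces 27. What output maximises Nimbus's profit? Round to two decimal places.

3.50

With the rival's output fixed at 27, Nimbus's profit is π_N = (133 - 3·27 - 3q_N)q_N - (31q_N) = (52 - 3q_N)q_N - (31q_N).
∂π_N/∂q_N = 21 - 6q_N = 0, so q_N = 7/2.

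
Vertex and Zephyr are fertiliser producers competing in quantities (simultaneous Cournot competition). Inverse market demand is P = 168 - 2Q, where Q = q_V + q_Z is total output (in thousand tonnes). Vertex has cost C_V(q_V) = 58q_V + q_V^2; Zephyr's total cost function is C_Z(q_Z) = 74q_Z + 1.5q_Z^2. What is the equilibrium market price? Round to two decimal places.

Vertex's profit: π_V = (168 - 2Q)q_V - (58q_V + q_V²). Setting ∂π_V/∂q_V = 0: 110 - 6q_V - 2(q_Z) = 0.
Zephyr's first-order condition: 94 - 7q_Z - 2(q_V) = 0.
So q_V = (110 - 2q_Z)/6 and q_Z = (94 - 2q_V)/7.
Substituting one into the other gives q_V = 291/19 and q_Z = 172/19.
Total output Q = 463/19, so price P = 168 - 2·(463/19) = 119.2632.

119.26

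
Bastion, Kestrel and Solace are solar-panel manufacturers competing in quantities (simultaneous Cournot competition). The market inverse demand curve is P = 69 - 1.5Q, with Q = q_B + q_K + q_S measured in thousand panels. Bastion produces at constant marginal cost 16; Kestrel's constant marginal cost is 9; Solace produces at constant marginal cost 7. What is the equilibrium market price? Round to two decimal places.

Bastion's profit: π_B = (69 - 1.5Q)q_B - (16q_B). Setting ∂π_B/∂q_B = 0: 53 - 3q_B - (3/2)(q_K + q_S) = 0.
Kestrel's profit: π_K = (69 - 1.5Q)q_K - (9q_K). Setting ∂π_K/∂q_K = 0: 60 - 3q_K - (3/2)(q_B + q_S) = 0.
Solace's first-order condition: 62 - 3q_S - (3/2)(q_B + q_K) = 0.
Adding the 3 conditions: 175 − 3Q − 3Q = 0, i.e. Q = 175/6.
Back-substituting: q_B = (53 − 175/4)/(3/2) = 37/6, q_K = (60 − 175/4)/(3/2) = 65/6, q_S = (62 − 175/4)/(3/2) = 73/6.
Total output Q = 175/6, so price P = 69 - (3/2)·(175/6) = 101/4.

25.25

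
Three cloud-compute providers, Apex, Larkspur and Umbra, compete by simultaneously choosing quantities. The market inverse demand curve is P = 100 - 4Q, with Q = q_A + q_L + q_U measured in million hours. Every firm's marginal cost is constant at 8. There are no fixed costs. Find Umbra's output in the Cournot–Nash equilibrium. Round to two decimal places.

5.75

A representative firm's profit is π_i = q_i(100 - 4Q) - 8q_i.
Setting ∂π_i/∂q_i = 0 with rivals' quantities fixed: 92 - 8q_i - 4·Σ_{j≠i} q_j = 0.
By symmetry each firm produces the same amount; substituting Σ_{j≠i} q_j = 2q_i yields q_i = 92/16 = 23/4.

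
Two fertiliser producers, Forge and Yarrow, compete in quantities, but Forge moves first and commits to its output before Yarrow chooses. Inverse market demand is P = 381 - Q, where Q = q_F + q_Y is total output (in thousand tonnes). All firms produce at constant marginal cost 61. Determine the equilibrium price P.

Solve by backward induction. Given q_F, the follower Yarrow maximises π_Y = (381 - q_F - q_Y)q_Y - 61q_Y.
∂π_Y/∂q_Y = 320 - q_F - 2q_Y = 0 gives the reaction function q_Y = (320 - q_F)/2.
Forge substitutes q_Y(q_F) into its own profit: π_F = q_F(381 - q_F - (320 - q_F)/2) - 61q_F = (221 - (1/2)q_F)q_F - 61q_F.
Maximising: ∂π_F/∂q_F = 160 - q_F = 0, giving q_F = 160.
Then q_Y = (320 - 160)/2 = 80.
Total output Q = 240, so price P = 381 - 240 = 141.

141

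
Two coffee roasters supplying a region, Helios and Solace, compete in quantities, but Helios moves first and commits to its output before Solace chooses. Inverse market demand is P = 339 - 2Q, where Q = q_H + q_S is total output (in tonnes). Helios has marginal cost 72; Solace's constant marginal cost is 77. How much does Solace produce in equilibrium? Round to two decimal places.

31.50

Solve by backward induction. Given q_H, the follower Solace maximises π_S = (339 - 2q_H - 2q_S)q_S - 77q_S.
Setting the follower's marginal profit to zero, 262 - 2q_H - 4q_S = 0, i.e. q_S = (262 - 2q_H)/4.
Helios substitutes q_S(q_H) into its own profit: π_H = q_H(339 - 2q_H - (262 - 2q_H)/2) - 72q_H = (208 - q_H)q_H - 72q_H.
Leader FOC: 136 - 2q_H = 0, so q_H = 68.
Then q_S = (262 - 2·68)/4 = 63/2.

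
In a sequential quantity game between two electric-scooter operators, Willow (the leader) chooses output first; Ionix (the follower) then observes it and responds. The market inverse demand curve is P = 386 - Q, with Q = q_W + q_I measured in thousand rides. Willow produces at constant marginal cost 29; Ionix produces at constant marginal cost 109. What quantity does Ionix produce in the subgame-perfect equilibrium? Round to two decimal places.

29.25

The follower Ionix best-responds to any q_W: π_I = (386 - Q)q_I - 109q_I.
Setting the follower's marginal profit to zero, 277 - q_W - 2q_I = 0, i.e. q_I = (277 - q_W)/2.
Willow substitutes q_I(q_W) into its own profit: π_W = q_W(386 - q_W - (277 - q_W)/2) - 29q_W = (495/2 - (1/2)q_W)q_W - 29q_W.
Maximising: ∂π_W/∂q_W = 437/2 - q_W = 0, giving q_W = 437/2.
Then q_I = (277 - 437/2)/2 = 117/4.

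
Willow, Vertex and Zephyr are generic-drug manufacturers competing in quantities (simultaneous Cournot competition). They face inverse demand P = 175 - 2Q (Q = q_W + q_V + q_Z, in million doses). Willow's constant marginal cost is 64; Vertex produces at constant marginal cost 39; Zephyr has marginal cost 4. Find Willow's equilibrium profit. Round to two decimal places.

Willow's profit: π_W = (175 - 2Q)q_W - (64q_W). Setting ∂π_W/∂q_W = 0: 111 - 4q_W - 2(q_V + q_Z) = 0.
Vertex's profit: π_V = (175 - 2Q)q_V - (39q_V). Setting ∂π_V/∂q_V = 0: 136 - 4q_V - 2(q_W + q_Z) = 0.
Zephyr's profit: π_Z = (175 - 2Q)q_Z - (4q_Z). Setting ∂π_Z/∂q_Z = 0: 171 - 4q_Z - 2(q_W + q_V) = 0.
Summing all 3 equations gives 418 − 8Q = 0, hence Q = 209/4.
Back-substituting: q_W = (111 − 209/2)/2 = 13/4, q_V = (136 − 209/2)/2 = 63/4, q_Z = (171 − 209/2)/2 = 133/4.
Price P = 175 - 2·(209/4) = 141/2.
Willow's profit: (141/2 - 64)·(13/4) = 169/8.

21.13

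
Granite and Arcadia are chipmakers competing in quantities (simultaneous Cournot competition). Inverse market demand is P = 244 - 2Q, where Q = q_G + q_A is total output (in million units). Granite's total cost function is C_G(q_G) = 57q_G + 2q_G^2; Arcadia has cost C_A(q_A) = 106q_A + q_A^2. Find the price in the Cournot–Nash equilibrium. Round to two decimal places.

172.36

Granite's profit: π_G = (244 - 2Q)q_G - (57q_G + 2q_G²). Setting ∂π_G/∂q_G = 0: 187 - 8q_G - 2(q_A) = 0.
Arcadia's profit: π_A = (244 - 2Q)q_A - (106q_A + q_A²). Setting ∂π_A/∂q_A = 0: 138 - 6q_A - 2(q_G) = 0.
So q_G = (187 - 2q_A)/8 and q_A = (138 - 2q_G)/6.
Solving the pair: q_G = 423/22, q_A = 365/22.
Total output Q = 394/11, so price P = 244 - 2·(394/11) = 1896/11.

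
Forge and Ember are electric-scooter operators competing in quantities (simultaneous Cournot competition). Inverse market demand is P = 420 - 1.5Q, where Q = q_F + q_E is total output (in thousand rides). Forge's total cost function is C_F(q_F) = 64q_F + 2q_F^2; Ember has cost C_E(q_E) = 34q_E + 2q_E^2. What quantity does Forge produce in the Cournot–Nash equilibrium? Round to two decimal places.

40.92

Forge's profit: π_F = (420 - 1.5Q)q_F - (64q_F + 2q_F²). Setting ∂π_F/∂q_F = 0: 356 - 7q_F - (3/2)(q_E) = 0.
Ember's profit: π_E = (420 - 1.5Q)q_E - (34q_E + 2q_E²). Setting ∂π_E/∂q_E = 0: 386 - 7q_E - (3/2)(q_F) = 0.
So q_F = (356 - (3/2)q_E)/7 and q_E = (386 - (3/2)q_F)/7.
Solving the pair: q_F = 40.9198, q_E = 46.3743.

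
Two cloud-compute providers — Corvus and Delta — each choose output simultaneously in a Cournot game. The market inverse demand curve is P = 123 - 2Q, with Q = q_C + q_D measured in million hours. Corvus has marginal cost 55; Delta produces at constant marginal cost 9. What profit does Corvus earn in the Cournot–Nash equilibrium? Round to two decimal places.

26.89

Corvus's profit: π_C = (123 - 2Q)q_C - (55q_C). Setting ∂π_C/∂q_C = 0: 68 - 4q_C - 2(q_D) = 0.
Delta's profit: π_D = (123 - 2Q)q_D - (9q_D). Setting ∂π_D/∂q_D = 0: 114 - 4q_D - 2(q_C) = 0.
Rearranging gives the reaction functions q_C = (68 - 2q_D)/4 and q_D = (114 - 2q_C)/4.
Substituting one into the other gives q_C = 11/3 and q_D = 80/3.
Price P = 123 - 2·(91/3) = 187/3.
Corvus's profit: (187/3 - 55)·(11/3) = 242/9.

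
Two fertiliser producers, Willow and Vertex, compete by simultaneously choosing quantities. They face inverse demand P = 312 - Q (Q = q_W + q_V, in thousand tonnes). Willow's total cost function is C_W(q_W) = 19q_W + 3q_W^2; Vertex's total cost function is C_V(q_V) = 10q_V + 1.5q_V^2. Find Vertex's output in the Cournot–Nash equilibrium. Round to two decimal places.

54.44

Willow's profit: π_W = (312 - Q)q_W - (19q_W + 3q_W²). Setting ∂π_W/∂q_W = 0: 293 - 8q_W - (q_V) = 0.
Vertex's first-order condition: 302 - 5q_V - (q_W) = 0.
Rearranging gives the reaction functions q_W = (293 - q_V)/8 and q_V = (302 - q_W)/5.
Solving the pair: q_W = 1163/39, q_V = 54.4359.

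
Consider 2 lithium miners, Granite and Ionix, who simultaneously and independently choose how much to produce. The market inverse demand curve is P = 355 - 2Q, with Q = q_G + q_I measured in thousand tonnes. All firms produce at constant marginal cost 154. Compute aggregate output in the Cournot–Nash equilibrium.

67

Each firm earns π_i = (355 - 2Q)q_i - 154q_i.
First-order condition (treating rivals' output as given): 201 - 4q_i - 2q_j = 0.
With identical firms every q_j equals q_i, so q_j = q_i and 201 = 6q_i, giving q_i = 67/2.
Total output Q = 67/2 + 67/2 = 67.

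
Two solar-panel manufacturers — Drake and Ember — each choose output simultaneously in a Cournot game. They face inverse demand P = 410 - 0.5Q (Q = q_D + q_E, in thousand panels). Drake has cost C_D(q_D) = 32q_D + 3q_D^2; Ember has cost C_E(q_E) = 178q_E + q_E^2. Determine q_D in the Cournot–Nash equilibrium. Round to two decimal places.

Drake's profit: π_D = (410 - 0.5Q)q_D - (32q_D + 3q_D²). Setting ∂π_D/∂q_D = 0: 378 - 7q_D - (1/2)(q_E) = 0.
Ember's profit: π_E = (410 - 0.5Q)q_E - (178q_E + q_E²). Setting ∂π_E/∂q_E = 0: 232 - 3q_E - (1/2)(q_D) = 0.
So q_D = (378 - (1/2)q_E)/7 and q_E = (232 - (1/2)q_D)/3.
Solving the pair: q_D = 49.0602, q_E = 69.1566.

49.06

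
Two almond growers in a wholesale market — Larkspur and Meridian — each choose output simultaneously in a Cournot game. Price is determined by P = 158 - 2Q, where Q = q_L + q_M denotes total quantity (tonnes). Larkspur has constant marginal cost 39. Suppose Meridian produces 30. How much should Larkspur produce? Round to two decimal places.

With the rival's output fixed at 30, Larkspur's profit is π_L = (158 - 2·30 - 2q_L)q_L - (39q_L) = (98 - 2q_L)q_L - (39q_L).
∂π_L/∂q_L = 59 - 4q_L = 0, so q_L = 59/4.

14.75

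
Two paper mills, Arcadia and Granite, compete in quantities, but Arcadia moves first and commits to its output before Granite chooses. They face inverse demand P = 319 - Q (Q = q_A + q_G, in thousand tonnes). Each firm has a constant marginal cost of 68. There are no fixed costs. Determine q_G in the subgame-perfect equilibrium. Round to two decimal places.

62.75

The follower Granite best-responds to any q_A: π_G = (319 - Q)q_G - 68q_G.
Follower FOC: 251 - q_A - 2q_G = 0, so q_G(q_A) = (251 - q_A)/2.
Arcadia substitutes q_G(q_A) into its own profit: π_A = q_A(319 - q_A - (251 - q_A)/2) - 68q_A = (387/2 - (1/2)q_A)q_A - 68q_A.
Leader FOC: 251/2 - q_A = 0, so q_A = 251/2.
Then q_G = (251 - 251/2)/2 = 251/4.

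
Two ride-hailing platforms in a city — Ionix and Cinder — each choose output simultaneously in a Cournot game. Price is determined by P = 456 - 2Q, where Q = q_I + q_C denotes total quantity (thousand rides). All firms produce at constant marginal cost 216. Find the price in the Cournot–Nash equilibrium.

296

Each firm earns π_i = (456 - 2Q)q_i - 216q_i.
First-order condition (treating rivals' output as given): 240 - 4q_i - 2q_j = 0.
By symmetry each firm produces the same amount; substituting q_j = q_i yields q_i = 240/6 = 40.
Total output Q = 80, so price P = 456 - 2·80 = 296.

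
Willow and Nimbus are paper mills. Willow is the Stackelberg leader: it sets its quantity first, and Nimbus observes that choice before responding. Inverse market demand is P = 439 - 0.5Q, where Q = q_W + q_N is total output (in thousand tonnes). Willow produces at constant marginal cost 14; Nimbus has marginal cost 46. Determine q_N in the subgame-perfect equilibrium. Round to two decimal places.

164.50

The follower Nimbus best-responds to any q_W: π_N = (439 - 0.5Q)q_N - 46q_N.
Follower FOC: 393 - (1/2)q_W - q_N = 0, so q_N(q_W) = (393 - (1/2)q_W).
The leader anticipates this reaction. Substituting into P = 439 - 0.5Q gives P = 485/2 - (1/4)q_W, so π_W = (485/2 - (1/4)q_W)q_W - 14q_W.
The leader's first-order condition 457/2 - (1/2)q_W = 0 yields q_W = 457.
Then q_N = (393 - (1/2)·457) = 329/2.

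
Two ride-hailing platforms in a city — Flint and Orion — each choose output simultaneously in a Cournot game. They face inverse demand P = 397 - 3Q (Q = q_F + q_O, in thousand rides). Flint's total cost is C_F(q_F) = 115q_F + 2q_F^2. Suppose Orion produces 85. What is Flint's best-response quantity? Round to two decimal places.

With the rival's output fixed at 85, Flint's profit is π_F = (397 - 3·85 - 3q_F)q_F - (115q_F + 2q_F²) = (142 - 3q_F)q_F - (115q_F + 2q_F²).
∂π_F/∂q_F = 27 - 10q_F = 0, so q_F = 27/10.

2.70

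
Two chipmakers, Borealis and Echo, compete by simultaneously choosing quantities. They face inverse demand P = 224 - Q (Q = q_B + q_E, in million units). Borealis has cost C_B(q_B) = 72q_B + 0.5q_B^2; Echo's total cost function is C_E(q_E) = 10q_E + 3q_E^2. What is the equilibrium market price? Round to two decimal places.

Borealis's profit: π_B = (224 - Q)q_B - (72q_B + (1/2)q_B²). Setting ∂π_B/∂q_B = 0: 152 - 3q_B - (q_E) = 0.
Echo's profit: π_E = (224 - Q)q_E - (10q_E + 3q_E²). Setting ∂π_E/∂q_E = 0: 214 - 8q_E - (q_B) = 0.
So q_B = (152 - q_E)/3 and q_E = (214 - q_B)/8.
Solving the pair: q_B = 1002/23, q_E = 490/23.
Total output Q = 1492/23, so price P = 224 - 1492/23 = 159.1304.

159.13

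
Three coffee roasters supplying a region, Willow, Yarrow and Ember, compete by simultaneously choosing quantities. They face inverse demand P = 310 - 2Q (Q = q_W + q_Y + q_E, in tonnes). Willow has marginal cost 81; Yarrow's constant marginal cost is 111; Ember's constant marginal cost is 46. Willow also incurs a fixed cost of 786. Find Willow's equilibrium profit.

Willow's profit: π_W = (310 - 2Q)q_W - (81q_W). Setting ∂π_W/∂q_W = 0: 229 - 4q_W - 2(q_Y + q_E) = 0.
Yarrow's first-order condition: 199 - 4q_Y - 2(q_W + q_E) = 0.
Ember's profit: π_E = (310 - 2Q)q_E - (46q_E). Setting ∂π_E/∂q_E = 0: 264 - 4q_E - 2(q_W + q_Y) = 0.
Adding the 3 conditions: 692 − 4Q − 4Q = 0, i.e. Q = 173/2.
Back-substituting: q_W = (229 − 173)/2 = 28, q_Y = (199 − 173)/2 = 13, q_E = (264 − 173)/2 = 91/2.
Price P = 310 - 2·(173/2) = 137.
Willow's profit: (137 - 81)·28 - 786 = 782.

782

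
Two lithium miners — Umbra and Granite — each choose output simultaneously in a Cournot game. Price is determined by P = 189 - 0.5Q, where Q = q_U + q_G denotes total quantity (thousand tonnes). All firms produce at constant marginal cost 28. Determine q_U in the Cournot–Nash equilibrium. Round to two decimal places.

Each firm earns π_i = (189 - 0.5Q)q_i - 28q_i.
Setting ∂π_i/∂q_i = 0 with rivals' quantities fixed: 161 - q_i - (1/2)q_j = 0.
By symmetry each firm produces the same amount; substituting q_j = q_i yields q_i = 161/(3/2) = 322/3.

107.33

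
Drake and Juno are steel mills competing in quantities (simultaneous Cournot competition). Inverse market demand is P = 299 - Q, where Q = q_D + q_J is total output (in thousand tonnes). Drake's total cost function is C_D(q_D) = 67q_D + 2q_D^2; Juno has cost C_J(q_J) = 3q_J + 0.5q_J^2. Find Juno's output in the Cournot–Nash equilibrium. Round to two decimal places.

Drake's profit: π_D = (299 - Q)q_D - (67q_D + 2q_D²). Setting ∂π_D/∂q_D = 0: 232 - 6q_D - (q_J) = 0.
Juno's first-order condition: 296 - 3q_J - (q_D) = 0.
So q_D = (232 - q_J)/6 and q_J = (296 - q_D)/3.
Substituting one into the other gives q_D = 400/17 and q_J = 1544/17.

90.82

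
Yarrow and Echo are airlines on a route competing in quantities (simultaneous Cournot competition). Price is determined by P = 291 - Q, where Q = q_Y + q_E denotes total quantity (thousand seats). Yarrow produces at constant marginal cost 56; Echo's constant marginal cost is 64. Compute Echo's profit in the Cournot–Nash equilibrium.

5329

Yarrow's profit: π_Y = (291 - Q)q_Y - (56q_Y). Setting ∂π_Y/∂q_Y = 0: 235 - 2q_Y - (q_E) = 0.
Echo's first-order condition: 227 - 2q_E - (q_Y) = 0.
Best responses: q_Y = (235 - q_E)/2, q_E = (227 - q_Y)/2.
Substituting one into the other gives q_Y = 81 and q_E = 73.
Price P = 291 - 154 = 137.
Echo's profit: (137 - 64)·73 = 5329.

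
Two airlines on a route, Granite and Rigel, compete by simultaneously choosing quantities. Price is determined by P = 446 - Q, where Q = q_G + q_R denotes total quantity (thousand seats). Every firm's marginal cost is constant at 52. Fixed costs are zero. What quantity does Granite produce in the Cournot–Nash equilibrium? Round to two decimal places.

A representative firm's profit is π_i = q_i(446 - Q) - 52q_i.
Setting ∂π_i/∂q_i = 0 with rivals' quantities fixed: 394 - 2q_i - q_j = 0.
By symmetry each firm produces the same amount; substituting q_j = q_i yields q_i = 394/3.

131.33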